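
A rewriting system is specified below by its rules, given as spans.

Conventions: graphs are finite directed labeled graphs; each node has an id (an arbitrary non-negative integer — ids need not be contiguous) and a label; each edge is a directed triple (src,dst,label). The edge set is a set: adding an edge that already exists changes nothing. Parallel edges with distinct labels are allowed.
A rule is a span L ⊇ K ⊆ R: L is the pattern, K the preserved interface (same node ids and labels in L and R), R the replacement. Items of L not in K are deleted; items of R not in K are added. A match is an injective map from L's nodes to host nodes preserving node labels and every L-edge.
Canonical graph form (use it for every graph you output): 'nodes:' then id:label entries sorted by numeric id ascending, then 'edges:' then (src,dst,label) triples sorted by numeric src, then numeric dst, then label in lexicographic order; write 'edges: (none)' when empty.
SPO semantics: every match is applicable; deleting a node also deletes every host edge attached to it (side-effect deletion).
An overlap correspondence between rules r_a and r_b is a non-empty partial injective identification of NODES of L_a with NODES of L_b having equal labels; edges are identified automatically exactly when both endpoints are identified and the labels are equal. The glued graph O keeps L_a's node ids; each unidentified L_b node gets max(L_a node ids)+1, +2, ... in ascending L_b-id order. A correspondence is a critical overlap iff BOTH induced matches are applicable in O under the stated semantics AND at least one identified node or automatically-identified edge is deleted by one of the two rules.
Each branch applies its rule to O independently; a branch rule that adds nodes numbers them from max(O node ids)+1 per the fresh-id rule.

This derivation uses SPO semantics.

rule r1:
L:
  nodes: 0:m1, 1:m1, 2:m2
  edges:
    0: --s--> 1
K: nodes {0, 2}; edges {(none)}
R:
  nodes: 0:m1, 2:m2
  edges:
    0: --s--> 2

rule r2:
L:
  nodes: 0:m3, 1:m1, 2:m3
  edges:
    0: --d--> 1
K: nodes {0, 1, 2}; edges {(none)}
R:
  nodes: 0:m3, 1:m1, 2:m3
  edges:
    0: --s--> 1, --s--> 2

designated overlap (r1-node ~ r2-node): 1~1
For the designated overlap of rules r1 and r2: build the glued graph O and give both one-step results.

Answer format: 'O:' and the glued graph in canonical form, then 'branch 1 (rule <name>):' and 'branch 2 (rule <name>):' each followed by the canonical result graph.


O:
nodes: 0:m1, 1:m1, 2:m2, 3:m3, 4:m3
edges: (0,1,s); (3,1,d)
branch 1 (rule r1):
nodes: 0:m1, 2:m2, 3:m3, 4:m3
edges: (0,2,s)
branch 2 (rule r2):
nodes: 0:m1, 1:m1, 2:m2, 3:m3, 4:m3
edges: (0,1,s); (3,1,s); (3,4,s)


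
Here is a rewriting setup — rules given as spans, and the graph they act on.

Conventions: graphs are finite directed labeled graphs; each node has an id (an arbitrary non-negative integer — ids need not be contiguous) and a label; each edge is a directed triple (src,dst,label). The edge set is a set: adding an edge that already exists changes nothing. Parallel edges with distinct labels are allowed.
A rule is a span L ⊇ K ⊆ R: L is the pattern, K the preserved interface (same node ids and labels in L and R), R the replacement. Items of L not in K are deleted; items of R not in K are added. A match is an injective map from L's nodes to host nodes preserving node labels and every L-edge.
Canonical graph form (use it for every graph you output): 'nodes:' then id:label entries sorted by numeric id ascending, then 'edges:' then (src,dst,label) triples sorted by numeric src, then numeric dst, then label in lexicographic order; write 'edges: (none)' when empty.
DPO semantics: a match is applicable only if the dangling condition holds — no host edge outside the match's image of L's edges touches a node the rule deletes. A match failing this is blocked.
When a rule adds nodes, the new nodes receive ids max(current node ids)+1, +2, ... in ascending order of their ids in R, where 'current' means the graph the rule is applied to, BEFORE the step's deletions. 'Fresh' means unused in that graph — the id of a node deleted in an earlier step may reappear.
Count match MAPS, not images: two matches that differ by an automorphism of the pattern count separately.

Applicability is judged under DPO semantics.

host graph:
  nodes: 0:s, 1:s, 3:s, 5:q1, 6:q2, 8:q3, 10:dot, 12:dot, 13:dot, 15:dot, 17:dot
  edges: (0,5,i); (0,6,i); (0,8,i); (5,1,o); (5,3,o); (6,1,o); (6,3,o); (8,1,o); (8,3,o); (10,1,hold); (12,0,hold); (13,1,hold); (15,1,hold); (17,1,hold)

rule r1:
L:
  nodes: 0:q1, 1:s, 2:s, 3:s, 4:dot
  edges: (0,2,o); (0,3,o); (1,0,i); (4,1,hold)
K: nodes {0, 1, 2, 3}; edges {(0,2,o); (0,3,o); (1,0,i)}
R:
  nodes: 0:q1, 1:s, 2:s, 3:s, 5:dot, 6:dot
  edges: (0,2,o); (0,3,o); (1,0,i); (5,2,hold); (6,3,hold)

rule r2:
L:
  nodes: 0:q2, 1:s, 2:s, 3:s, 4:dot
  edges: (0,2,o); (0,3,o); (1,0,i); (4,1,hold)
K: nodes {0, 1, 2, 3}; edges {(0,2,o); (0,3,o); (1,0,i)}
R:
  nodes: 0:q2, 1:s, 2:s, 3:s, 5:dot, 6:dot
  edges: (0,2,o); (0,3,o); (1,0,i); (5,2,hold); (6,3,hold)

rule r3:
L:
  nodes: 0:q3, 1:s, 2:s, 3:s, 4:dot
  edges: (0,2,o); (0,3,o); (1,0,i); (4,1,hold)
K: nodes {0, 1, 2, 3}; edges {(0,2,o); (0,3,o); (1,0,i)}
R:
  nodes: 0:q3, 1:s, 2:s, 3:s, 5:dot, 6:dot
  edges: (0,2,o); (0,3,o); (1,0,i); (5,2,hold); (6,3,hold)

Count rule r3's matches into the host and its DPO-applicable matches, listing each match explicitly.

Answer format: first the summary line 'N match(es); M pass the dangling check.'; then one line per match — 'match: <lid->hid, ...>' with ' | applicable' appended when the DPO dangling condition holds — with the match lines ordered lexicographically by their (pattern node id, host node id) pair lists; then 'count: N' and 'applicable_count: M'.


2 match(es); 2 pass the dangling check.
match: 0->8, 1->0, 2->1, 3->3, 4->12 | applicable
match: 0->8, 1->0, 2->3, 3->1, 4->12 | applicable
count: 2
applicable_count: 2


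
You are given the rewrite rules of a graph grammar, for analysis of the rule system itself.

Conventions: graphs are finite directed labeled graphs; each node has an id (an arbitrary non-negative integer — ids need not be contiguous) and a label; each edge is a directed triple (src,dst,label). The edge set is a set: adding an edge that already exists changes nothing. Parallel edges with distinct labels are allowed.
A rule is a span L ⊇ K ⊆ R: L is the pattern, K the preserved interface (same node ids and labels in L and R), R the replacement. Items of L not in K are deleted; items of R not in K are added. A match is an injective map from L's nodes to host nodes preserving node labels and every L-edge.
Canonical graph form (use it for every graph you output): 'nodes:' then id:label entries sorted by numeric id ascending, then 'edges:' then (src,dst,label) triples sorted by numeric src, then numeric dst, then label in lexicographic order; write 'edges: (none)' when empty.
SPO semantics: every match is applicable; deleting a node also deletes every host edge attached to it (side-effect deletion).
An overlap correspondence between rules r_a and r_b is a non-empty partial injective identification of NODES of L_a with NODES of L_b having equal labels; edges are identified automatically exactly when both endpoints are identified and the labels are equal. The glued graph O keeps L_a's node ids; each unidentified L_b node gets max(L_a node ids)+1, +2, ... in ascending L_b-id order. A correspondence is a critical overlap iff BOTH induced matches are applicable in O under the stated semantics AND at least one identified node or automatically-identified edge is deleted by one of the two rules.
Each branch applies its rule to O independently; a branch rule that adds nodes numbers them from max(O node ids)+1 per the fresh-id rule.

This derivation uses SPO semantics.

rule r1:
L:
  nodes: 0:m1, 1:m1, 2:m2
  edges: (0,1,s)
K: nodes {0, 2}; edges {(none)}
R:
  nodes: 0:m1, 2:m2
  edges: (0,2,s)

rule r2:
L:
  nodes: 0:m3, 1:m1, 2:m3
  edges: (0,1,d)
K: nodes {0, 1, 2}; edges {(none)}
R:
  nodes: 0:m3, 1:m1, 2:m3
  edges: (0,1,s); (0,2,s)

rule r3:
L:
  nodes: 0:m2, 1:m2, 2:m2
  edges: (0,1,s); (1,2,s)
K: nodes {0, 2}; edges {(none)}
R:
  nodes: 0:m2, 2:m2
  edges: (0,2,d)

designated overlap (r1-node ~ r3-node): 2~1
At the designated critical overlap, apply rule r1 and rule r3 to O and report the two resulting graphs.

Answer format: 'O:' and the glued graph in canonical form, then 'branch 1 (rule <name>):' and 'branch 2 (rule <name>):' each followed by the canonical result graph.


O:
nodes: 0:m1, 1:m1, 2:m2, 3:m2, 4:m2
edges: (0,1,s); (2,4,s); (3,2,s)
branch 1 (rule r1):
nodes: 0:m1, 2:m2, 3:m2, 4:m2
edges: (0,2,s); (2,4,s); (3,2,s)
branch 2 (rule r3):
nodes: 0:m1, 1:m1, 3:m2, 4:m2
edges: (0,1,s); (3,4,d)


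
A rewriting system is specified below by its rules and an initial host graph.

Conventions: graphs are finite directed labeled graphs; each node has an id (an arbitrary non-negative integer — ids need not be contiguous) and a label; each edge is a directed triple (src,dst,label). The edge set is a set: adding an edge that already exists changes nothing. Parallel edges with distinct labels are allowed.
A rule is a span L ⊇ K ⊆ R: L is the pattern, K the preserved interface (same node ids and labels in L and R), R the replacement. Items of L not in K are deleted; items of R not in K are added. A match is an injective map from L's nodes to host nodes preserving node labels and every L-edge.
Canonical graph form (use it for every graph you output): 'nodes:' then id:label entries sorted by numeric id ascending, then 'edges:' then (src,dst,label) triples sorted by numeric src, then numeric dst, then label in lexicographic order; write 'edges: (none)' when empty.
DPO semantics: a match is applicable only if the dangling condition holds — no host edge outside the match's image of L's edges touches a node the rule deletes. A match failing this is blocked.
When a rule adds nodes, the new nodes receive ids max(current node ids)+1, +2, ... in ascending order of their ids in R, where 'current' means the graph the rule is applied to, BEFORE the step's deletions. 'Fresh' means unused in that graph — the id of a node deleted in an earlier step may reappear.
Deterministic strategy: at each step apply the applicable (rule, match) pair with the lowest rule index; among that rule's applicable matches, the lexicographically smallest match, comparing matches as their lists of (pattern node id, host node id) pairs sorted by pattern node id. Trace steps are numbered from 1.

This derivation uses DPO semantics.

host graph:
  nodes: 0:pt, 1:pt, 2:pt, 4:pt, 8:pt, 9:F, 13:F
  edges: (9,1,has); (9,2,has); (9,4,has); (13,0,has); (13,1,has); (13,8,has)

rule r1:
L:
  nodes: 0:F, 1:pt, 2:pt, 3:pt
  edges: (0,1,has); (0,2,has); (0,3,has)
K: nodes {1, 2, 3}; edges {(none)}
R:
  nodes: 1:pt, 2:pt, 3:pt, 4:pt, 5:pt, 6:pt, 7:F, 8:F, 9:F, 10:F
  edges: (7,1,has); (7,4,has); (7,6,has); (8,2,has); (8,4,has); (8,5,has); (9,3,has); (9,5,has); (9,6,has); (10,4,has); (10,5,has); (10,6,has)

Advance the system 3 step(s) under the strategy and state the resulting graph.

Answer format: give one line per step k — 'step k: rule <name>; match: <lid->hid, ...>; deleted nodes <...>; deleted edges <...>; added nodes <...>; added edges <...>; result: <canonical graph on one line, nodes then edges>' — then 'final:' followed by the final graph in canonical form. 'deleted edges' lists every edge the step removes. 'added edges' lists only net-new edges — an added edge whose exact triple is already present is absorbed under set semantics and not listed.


step 1: rule r1; match: 0->9, 1->1, 2->2, 3->4; deleted nodes 9; deleted edges (9,1,has); (9,2,has); (9,4,has); added nodes 14, 15, 16, 17, 18, 19, 20; added edges (17,1,has); (17,14,has); (17,16,has); (18,2,has); (18,14,has); (18,15,has); (19,4,has); (19,15,has); (19,16,has); (20,14,has); (20,15,has); (20,16,has); result: nodes: 0:pt, 1:pt, 2:pt, 4:pt, 8:pt, 13:F, 14:pt, 15:pt, 16:pt, 17:F, 18:F, 19:F, 20:F edges: (13,0,has); (13,1,has); (13,8,has); (17,1,has); (17,14,has); (17,16,has); (18,2,has); (18,14,has); (18,15,has); (19,4,has); (19,15,has); (19,16,has); (20,14,has); (20,15,has); (20,16,has)
step 2: rule r1; match: 0->13, 1->0, 2->1, 3->8; deleted nodes 13; deleted edges (13,0,has); (13,1,has); (13,8,has); added nodes 21, 22, 23, 24, 25, 26, 27; added edges (24,0,has); (24,21,has); (24,23,has); (25,1,has); (25,21,has); (25,22,has); (26,8,has); (26,22,has); (26,23,has); (27,21,has); (27,22,has); (27,23,has); result: nodes: 0:pt, 1:pt, 2:pt, 4:pt, 8:pt, 14:pt, 15:pt, 16:pt, 17:F, 18:F, 19:F, 20:F, 21:pt, 22:pt, 23:pt, 24:F, 25:F, 26:F, 27:F edges: (17,1,has); (17,14,has); (17,16,has); (18,2,has); (18,14,has); (18,15,has); (19,4,has); (19,15,has); (19,16,has); (20,14,has); (20,15,has); (20,16,has); (24,0,has); (24,21,has); (24,23,has); (25,1,has); (25,21,has); (25,22,has); (26,8,has); (26,22,has); (26,23,has); (27,21,has); (27,22,has); (27,23,has)
step 3: rule r1; match: 0->17, 1->1, 2->14, 3->16; deleted nodes 17; deleted edges (17,1,has); (17,14,has); (17,16,has); added nodes 28, 29, 30, 31, 32, 33, 34; added edges (31,1,has); (31,28,has); (31,30,has); (32,14,has); (32,28,has); (32,29,has); (33,16,has); (33,29,has); (33,30,has); (34,28,has); (34,29,has); (34,30,has); result: nodes: 0:pt, 1:pt, 2:pt, 4:pt, 8:pt, 14:pt, 15:pt, 16:pt, 18:F, 19:F, 20:F, 21:pt, 22:pt, 23:pt, 24:F, 25:F, 26:F, 27:F, 28:pt, 29:pt, 30:pt, 31:F, 32:F, 33:F, 34:F edges: (18,2,has); (18,14,has); (18,15,has); (19,4,has); (19,15,has); (19,16,has); (20,14,has); (20,15,has); (20,16,has); (24,0,has); (24,21,has); (24,23,has); (25,1,has); (25,21,has); (25,22,has); (26,8,has); (26,22,has); (26,23,has); (27,21,has); (27,22,has); (27,23,has); (31,1,has); (31,28,has); (31,30,has); (32,14,has); (32,28,has); (32,29,has); (33,16,has); (33,29,has); (33,30,has); (34,28,has); (34,29,has); (34,30,has)
final:
nodes: 0:pt, 1:pt, 2:pt, 4:pt, 8:pt, 14:pt, 15:pt, 16:pt, 18:F, 19:F, 20:F, 21:pt, 22:pt, 23:pt, 24:F, 25:F, 26:F, 27:F, 28:pt, 29:pt, 30:pt, 31:F, 32:F, 33:F, 34:F
edges: (18,2,has); (18,14,has); (18,15,has); (19,4,has); (19,15,has); (19,16,has); (20,14,has); (20,15,has); (20,16,has); (24,0,has); (24,21,has); (24,23,has); (25,1,has); (25,21,has); (25,22,has); (26,8,has); (26,22,has); (26,23,has); (27,21,has); (27,22,has); (27,23,has); (31,1,has); (31,28,has); (31,30,has); (32,14,has); (32,28,has); (32,29,has); (33,16,has); (33,29,has); (33,30,has); (34,28,has); (34,29,has); (34,30,has)


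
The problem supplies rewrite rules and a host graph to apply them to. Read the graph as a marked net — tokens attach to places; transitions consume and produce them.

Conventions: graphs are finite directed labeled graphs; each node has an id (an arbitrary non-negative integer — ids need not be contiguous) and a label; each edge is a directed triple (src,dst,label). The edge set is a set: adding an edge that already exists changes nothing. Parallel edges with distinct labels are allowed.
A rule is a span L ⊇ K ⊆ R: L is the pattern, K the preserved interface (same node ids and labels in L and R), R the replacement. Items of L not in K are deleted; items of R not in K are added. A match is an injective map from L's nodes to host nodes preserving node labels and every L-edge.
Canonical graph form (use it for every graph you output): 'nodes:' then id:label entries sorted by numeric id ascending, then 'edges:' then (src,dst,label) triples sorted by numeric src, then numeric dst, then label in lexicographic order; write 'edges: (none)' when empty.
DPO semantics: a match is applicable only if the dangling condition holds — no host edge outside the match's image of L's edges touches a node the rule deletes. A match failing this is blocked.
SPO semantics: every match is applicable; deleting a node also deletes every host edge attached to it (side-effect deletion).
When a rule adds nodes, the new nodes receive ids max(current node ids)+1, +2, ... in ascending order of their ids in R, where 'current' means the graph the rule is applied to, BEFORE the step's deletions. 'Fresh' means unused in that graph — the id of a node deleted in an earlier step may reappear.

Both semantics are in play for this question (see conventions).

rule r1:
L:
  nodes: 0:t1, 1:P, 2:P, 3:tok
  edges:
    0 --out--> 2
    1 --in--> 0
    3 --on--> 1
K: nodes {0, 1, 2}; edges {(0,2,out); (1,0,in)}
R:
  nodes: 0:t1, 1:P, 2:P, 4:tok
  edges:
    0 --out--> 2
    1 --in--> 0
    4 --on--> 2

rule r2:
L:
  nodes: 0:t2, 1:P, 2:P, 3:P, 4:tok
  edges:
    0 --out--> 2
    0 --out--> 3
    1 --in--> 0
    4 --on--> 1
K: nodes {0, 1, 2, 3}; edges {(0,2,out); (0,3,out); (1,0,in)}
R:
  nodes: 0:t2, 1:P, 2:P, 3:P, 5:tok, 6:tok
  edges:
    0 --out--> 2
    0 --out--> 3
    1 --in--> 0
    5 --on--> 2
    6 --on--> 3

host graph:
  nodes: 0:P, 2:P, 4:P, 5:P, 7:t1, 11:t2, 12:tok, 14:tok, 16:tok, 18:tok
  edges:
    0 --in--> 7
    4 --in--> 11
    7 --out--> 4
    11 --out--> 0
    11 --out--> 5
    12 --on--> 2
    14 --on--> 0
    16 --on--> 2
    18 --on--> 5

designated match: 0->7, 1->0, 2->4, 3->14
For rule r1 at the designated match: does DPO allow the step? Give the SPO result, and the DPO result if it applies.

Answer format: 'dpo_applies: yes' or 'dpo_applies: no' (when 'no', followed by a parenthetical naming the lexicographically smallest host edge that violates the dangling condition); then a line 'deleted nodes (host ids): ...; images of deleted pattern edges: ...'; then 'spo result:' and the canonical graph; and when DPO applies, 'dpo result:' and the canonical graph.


dpo_applies: yes
deleted nodes (host ids): 14; images of deleted pattern edges: (14,0,on)
spo result:
nodes: 0:P, 2:P, 4:P, 5:P, 7:t1, 11:t2, 12:tok, 16:tok, 18:tok, 19:tok
edges: (0,7,in); (4,11,in); (7,4,out); (11,0,out); (11,5,out); (12,2,on); (16,2,on); (18,5,on); (19,4,on)
dpo result:
nodes: 0:P, 2:P, 4:P, 5:P, 7:t1, 11:t2, 12:tok, 16:tok, 18:tok, 19:tok
edges: (0,7,in); (4,11,in); (7,4,out); (11,0,out); (11,5,out); (12,2,on); (16,2,on); (18,5,on); (19,4,on)


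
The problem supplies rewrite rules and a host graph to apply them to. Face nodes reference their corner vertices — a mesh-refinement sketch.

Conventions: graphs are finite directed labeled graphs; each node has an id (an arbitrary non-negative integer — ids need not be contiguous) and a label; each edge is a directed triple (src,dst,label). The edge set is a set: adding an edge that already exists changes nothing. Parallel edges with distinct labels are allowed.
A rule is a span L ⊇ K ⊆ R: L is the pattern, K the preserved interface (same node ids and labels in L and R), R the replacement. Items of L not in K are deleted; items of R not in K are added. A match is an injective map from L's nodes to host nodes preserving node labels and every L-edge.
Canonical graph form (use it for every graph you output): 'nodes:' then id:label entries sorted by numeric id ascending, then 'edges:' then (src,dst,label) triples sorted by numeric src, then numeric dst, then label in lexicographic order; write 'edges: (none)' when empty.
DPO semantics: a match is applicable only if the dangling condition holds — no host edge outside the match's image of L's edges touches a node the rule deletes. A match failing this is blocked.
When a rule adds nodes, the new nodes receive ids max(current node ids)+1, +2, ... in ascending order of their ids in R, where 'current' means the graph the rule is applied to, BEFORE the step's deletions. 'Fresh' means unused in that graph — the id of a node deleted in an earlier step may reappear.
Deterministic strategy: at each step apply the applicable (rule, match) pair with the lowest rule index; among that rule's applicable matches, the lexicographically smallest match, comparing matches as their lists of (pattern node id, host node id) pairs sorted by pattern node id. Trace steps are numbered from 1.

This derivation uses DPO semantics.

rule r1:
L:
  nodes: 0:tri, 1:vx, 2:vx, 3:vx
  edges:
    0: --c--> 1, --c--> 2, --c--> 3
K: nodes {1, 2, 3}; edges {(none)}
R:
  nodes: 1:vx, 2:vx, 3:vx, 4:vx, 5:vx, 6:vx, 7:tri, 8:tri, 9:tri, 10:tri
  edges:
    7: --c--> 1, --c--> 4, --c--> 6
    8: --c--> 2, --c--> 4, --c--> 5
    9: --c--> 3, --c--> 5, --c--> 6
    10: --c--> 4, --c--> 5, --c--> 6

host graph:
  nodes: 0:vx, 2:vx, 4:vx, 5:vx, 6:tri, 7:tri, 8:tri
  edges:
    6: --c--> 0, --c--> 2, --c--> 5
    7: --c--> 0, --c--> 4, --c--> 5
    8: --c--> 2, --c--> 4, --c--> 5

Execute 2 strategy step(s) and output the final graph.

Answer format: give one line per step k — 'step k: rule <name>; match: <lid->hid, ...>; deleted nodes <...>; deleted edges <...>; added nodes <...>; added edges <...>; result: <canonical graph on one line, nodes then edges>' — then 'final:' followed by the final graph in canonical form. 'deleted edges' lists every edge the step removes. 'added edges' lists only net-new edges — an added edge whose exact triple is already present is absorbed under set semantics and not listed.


step 1: rule r1; match: 0->6, 1->0, 2->2, 3->5; deleted nodes 6; deleted edges (6,0,c); (6,2,c); (6,5,c); added nodes 9, 10, 11, 12, 13, 14, 15; added edges (12,0,c); (12,9,c); (12,11,c); (13,2,c); (13,9,c); (13,10,c); (14,5,c); (14,10,c); (14,11,c); (15,9,c); (15,10,c); (15,11,c); result: nodes: 0:vx, 2:vx, 4:vx, 5:vx, 7:tri, 8:tri, 9:vx, 10:vx, 11:vx, 12:tri, 13:tri, 14:tri, 15:tri edges: (7,0,c); (7,4,c); (7,5,c); (8,2,c); (8,4,c); (8,5,c); (12,0,c); (12,9,c); (12,11,c); (13,2,c); (13,9,c); (13,10,c); (14,5,c); (14,10,c); (14,11,c); (15,9,c); (15,10,c); (15,11,c)
step 2: rule r1; match: 0->7, 1->0, 2->4, 3->5; deleted nodes 7; deleted edges (7,0,c); (7,4,c); (7,5,c); added nodes 16, 17, 18, 19, 20, 21, 22; added edges (19,0,c); (19,16,c); (19,18,c); (20,4,c); (20,16,c); (20,17,c); (21,5,c); (21,17,c); (21,18,c); (22,16,c); (22,17,c); (22,18,c); result: nodes: 0:vx, 2:vx, 4:vx, 5:vx, 8:tri, 9:vx, 10:vx, 11:vx, 12:tri, 13:tri, 14:tri, 15:tri, 16:vx, 17:vx, 18:vx, 19:tri, 20:tri, 21:tri, 22:tri edges: (8,2,c); (8,4,c); (8,5,c); (12,0,c); (12,9,c); (12,11,c); (13,2,c); (13,9,c); (13,10,c); (14,5,c); (14,10,c); (14,11,c); (15,9,c); (15,10,c); (15,11,c); (19,0,c); (19,16,c); (19,18,c); (20,4,c); (20,16,c); (20,17,c); (21,5,c); (21,17,c); (21,18,c); (22,16,c); (22,17,c); (22,18,c)
final:
nodes: 0:vx, 2:vx, 4:vx, 5:vx, 8:tri, 9:vx, 10:vx, 11:vx, 12:tri, 13:tri, 14:tri, 15:tri, 16:vx, 17:vx, 18:vx, 19:tri, 20:tri, 21:tri, 22:tri
edges: (8,2,c); (8,4,c); (8,5,c); (12,0,c); (12,9,c); (12,11,c); (13,2,c); (13,9,c); (13,10,c); (14,5,c); (14,10,c); (14,11,c); (15,9,c); (15,10,c); (15,11,c); (19,0,c); (19,16,c); (19,18,c); (20,4,c); (20,16,c); (20,17,c); (21,5,c); (21,17,c); (21,18,c); (22,16,c); (22,17,c); (22,18,c)


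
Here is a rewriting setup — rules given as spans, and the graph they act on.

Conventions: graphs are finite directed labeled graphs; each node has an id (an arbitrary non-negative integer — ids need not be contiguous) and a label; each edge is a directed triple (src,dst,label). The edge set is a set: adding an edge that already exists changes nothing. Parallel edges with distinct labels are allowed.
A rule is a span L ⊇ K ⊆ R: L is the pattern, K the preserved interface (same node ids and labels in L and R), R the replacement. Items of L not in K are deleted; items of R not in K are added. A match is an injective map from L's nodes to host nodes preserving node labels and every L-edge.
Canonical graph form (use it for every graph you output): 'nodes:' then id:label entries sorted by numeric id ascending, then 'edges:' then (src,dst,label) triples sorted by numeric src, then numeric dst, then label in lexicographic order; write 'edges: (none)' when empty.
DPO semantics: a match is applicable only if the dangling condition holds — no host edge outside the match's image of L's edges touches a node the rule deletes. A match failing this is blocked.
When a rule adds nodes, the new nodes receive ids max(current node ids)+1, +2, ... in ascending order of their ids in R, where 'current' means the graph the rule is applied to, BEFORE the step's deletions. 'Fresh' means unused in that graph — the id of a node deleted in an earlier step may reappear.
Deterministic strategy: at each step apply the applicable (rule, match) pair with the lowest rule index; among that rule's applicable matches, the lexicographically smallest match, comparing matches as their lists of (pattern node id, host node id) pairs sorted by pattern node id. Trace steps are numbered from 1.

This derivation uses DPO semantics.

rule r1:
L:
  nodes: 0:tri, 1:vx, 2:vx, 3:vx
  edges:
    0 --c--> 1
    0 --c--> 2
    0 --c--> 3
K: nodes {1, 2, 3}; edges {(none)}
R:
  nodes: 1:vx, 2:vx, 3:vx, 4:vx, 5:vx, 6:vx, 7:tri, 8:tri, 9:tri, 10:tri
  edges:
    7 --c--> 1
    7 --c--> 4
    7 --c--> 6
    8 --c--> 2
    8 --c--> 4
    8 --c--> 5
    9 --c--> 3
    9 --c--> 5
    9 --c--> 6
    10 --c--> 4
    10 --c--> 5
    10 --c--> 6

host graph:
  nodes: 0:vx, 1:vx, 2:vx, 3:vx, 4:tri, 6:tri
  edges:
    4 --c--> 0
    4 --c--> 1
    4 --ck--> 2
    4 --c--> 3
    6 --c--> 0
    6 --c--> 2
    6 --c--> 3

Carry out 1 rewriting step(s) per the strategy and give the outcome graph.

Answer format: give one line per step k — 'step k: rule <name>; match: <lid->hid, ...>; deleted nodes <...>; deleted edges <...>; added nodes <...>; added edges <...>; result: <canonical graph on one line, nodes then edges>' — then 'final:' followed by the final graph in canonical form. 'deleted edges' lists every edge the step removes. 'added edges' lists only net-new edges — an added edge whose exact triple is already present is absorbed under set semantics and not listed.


step 1: rule r1; match: 0->6, 1->0, 2->2, 3->3; deleted nodes 6; deleted edges (6,0,c); (6,2,c); (6,3,c); added nodes 7, 8, 9, 10, 11, 12, 13; added edges (10,0,c); (10,7,c); (10,9,c); (11,2,c); (11,7,c); (11,8,c); (12,3,c); (12,8,c); (12,9,c); (13,7,c); (13,8,c); (13,9,c); result: nodes: 0:vx, 1:vx, 2:vx, 3:vx, 4:tri, 7:vx, 8:vx, 9:vx, 10:tri, 11:tri, 12:tri, 13:tri edges: (4,0,c); (4,1,c); (4,2,ck); (4,3,c); (10,0,c); (10,7,c); (10,9,c); (11,2,c); (11,7,c); (11,8,c); (12,3,c); (12,8,c); (12,9,c); (13,7,c); (13,8,c); (13,9,c)
final:
nodes: 0:vx, 1:vx, 2:vx, 3:vx, 4:tri, 7:vx, 8:vx, 9:vx, 10:tri, 11:tri, 12:tri, 13:tri
edges: (4,0,c); (4,1,c); (4,2,ck); (4,3,c); (10,0,c); (10,7,c); (10,9,c); (11,2,c); (11,7,c); (11,8,c); (12,3,c); (12,8,c); (12,9,c); (13,7,c); (13,8,c); (13,9,c)


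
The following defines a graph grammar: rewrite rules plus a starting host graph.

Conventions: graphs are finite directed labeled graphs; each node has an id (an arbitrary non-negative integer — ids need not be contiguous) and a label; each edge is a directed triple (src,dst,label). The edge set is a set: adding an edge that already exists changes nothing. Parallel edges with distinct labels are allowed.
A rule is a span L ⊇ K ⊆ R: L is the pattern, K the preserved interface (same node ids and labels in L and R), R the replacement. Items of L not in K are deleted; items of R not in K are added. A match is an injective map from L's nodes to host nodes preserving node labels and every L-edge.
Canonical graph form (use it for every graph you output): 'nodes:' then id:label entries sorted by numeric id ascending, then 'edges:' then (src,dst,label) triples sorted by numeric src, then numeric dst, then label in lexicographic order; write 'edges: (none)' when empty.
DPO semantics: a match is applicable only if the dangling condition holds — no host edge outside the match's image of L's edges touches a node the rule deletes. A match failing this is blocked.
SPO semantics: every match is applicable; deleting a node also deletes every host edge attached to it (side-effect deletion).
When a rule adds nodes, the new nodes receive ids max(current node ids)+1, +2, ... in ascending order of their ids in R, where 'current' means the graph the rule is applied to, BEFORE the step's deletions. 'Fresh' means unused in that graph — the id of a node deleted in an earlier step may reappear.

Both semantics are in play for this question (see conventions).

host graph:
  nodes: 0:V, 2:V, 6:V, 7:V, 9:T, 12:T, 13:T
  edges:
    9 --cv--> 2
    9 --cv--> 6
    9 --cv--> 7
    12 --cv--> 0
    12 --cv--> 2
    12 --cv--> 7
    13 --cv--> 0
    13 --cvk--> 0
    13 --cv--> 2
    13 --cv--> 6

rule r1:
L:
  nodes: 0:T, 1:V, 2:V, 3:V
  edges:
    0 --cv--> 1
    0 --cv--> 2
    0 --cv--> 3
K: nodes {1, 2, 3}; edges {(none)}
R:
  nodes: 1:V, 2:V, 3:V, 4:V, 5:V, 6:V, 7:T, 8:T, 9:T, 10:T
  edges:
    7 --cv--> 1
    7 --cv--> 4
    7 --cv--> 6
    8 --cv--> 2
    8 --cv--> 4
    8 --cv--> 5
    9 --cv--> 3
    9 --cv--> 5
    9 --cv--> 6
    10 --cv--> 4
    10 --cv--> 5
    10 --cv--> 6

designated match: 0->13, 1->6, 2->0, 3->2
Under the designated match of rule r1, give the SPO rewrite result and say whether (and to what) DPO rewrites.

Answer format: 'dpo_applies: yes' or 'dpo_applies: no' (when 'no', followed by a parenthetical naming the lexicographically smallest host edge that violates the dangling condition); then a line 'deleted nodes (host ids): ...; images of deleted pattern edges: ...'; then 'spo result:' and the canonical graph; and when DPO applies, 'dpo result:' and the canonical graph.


dpo_applies: no
(the rule deletes node 13, which keeps host edge (13,0,cvk) outside the match image — the dangling condition fails, DPO blocks; SPO proceeds and side-deletes such edges)
deleted nodes (host ids): 13; images of deleted pattern edges: (13,0,cv); (13,2,cv); (13,6,cv)
spo result:
nodes: 0:V, 2:V, 6:V, 7:V, 9:T, 12:T, 14:V, 15:V, 16:V, 17:T, 18:T, 19:T, 20:T
edges: (9,2,cv); (9,6,cv); (9,7,cv); (12,0,cv); (12,2,cv); (12,7,cv); (17,6,cv); (17,14,cv); (17,16,cv); (18,0,cv); (18,14,cv); (18,15,cv); (19,2,cv); (19,15,cv); (19,16,cv); (20,14,cv); (20,15,cv); (20,16,cv)


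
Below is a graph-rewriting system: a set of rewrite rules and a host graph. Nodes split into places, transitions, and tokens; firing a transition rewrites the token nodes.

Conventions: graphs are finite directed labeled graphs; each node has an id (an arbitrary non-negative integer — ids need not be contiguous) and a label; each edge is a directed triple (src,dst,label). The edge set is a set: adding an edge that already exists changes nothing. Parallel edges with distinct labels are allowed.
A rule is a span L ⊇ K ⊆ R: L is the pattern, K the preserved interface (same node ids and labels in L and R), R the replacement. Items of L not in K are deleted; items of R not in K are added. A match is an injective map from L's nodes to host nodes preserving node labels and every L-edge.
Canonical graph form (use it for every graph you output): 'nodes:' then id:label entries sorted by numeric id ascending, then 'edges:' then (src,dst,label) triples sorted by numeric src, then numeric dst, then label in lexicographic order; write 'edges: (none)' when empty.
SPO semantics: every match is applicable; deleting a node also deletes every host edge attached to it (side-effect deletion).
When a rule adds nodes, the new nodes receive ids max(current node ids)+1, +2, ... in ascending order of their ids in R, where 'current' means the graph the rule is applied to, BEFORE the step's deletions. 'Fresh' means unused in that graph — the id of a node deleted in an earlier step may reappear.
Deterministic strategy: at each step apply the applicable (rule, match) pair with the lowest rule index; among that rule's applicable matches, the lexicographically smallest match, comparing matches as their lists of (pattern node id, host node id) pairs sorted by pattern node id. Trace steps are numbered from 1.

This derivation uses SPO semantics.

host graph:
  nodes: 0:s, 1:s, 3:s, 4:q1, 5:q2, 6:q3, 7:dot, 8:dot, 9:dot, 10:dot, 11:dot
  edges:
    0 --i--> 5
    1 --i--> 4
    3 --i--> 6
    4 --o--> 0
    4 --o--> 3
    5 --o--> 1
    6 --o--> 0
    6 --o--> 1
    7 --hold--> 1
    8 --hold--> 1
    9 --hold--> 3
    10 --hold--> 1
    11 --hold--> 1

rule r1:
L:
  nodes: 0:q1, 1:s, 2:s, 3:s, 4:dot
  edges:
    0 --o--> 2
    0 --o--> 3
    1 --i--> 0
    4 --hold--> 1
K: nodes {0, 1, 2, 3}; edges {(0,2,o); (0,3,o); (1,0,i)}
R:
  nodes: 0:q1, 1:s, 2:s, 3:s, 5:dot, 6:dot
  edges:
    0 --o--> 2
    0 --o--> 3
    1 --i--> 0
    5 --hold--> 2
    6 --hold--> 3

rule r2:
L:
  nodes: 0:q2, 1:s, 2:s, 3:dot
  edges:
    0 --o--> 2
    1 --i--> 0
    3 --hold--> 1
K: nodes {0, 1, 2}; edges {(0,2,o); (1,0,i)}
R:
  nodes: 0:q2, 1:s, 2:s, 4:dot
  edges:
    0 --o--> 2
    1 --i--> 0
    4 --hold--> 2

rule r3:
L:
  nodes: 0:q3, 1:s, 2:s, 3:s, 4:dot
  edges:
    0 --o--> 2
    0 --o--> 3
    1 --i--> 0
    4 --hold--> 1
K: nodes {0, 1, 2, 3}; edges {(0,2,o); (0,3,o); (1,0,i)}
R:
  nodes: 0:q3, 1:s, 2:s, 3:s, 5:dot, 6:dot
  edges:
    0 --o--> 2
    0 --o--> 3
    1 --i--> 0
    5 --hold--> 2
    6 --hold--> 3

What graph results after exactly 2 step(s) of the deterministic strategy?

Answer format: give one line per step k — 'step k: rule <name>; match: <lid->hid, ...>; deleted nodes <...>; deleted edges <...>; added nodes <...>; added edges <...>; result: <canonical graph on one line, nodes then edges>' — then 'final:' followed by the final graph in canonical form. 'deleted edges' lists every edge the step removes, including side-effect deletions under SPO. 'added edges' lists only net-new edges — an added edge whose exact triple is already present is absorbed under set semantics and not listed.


step 1: rule r1; match: 0->4, 1->1, 2->0, 3->3, 4->7; deleted nodes 7; deleted edges (7,1,hold); added nodes 12, 13; added edges (12,0,hold); (13,3,hold); result: nodes: 0:s, 1:s, 3:s, 4:q1, 5:q2, 6:q3, 8:dot, 9:dot, 10:dot, 11:dot, 12:dot, 13:dot edges: (0,5,i); (1,4,i); (3,6,i); (4,0,o); (4,3,o); (5,1,o); (6,0,o); (6,1,o); (8,1,hold); (9,3,hold); (10,1,hold); (11,1,hold); (12,0,hold); (13,3,hold)
step 2: rule r1; match: 0->4, 1->1, 2->0, 3->3, 4->8; deleted nodes 8; deleted edges (8,1,hold); added nodes 14, 15; added edges (14,0,hold); (15,3,hold); result: nodes: 0:s, 1:s, 3:s, 4:q1, 5:q2, 6:q3, 9:dot, 10:dot, 11:dot, 12:dot, 13:dot, 14:dot, 15:dot edges: (0,5,i); (1,4,i); (3,6,i); (4,0,o); (4,3,o); (5,1,o); (6,0,o); (6,1,o); (9,3,hold); (10,1,hold); (11,1,hold); (12,0,hold); (13,3,hold); (14,0,hold); (15,3,hold)
final:
nodes: 0:s, 1:s, 3:s, 4:q1, 5:q2, 6:q3, 9:dot, 10:dot, 11:dot, 12:dot, 13:dot, 14:dot, 15:dot
edges: (0,5,i); (1,4,i); (3,6,i); (4,0,o); (4,3,o); (5,1,o); (6,0,o); (6,1,o); (9,3,hold); (10,1,hold); (11,1,hold); (12,0,hold); (13,3,hold); (14,0,hold); (15,3,hold)


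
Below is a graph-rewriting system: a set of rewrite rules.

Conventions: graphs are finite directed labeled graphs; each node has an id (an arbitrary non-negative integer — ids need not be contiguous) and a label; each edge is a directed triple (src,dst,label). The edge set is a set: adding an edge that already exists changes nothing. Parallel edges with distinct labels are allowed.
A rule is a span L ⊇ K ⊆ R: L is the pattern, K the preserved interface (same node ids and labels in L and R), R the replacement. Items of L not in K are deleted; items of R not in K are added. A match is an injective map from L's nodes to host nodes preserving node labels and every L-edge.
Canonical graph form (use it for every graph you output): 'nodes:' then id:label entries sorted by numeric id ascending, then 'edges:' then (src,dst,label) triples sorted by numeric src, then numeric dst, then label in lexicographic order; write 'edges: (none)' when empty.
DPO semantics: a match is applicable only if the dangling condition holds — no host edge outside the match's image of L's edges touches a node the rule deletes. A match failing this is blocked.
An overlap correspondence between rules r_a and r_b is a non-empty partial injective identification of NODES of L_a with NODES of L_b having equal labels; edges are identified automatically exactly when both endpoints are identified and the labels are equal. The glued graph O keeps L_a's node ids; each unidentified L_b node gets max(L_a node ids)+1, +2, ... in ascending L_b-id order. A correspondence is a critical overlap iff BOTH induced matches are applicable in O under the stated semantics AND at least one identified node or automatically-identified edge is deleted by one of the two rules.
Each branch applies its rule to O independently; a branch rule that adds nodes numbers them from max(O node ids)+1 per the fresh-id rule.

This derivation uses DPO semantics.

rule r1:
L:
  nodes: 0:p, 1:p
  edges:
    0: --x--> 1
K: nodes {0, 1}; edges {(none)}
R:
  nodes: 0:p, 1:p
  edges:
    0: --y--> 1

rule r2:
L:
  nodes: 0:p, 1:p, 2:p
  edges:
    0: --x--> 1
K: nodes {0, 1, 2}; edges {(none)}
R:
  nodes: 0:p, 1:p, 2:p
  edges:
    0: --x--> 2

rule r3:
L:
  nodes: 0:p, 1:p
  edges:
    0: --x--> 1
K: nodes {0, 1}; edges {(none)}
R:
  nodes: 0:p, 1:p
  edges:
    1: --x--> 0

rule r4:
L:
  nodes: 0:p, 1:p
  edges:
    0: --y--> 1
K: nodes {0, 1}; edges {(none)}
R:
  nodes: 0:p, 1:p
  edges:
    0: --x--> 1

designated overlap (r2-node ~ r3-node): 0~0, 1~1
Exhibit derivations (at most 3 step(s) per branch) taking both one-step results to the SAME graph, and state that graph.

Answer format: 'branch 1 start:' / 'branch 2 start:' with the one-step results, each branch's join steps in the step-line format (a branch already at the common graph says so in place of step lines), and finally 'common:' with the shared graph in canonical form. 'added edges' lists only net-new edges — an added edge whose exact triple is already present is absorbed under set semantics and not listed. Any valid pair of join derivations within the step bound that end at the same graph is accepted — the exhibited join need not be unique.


branch 1 start:
nodes: 0:p, 1:p, 2:p
edges: (0,2,x)
branch 2 start:
nodes: 0:p, 1:p, 2:p
edges: (1,0,x)
branch 1 step 1: rule r2; match: 0->0, 1->2, 2->1; deleted nodes (none); deleted edges (0,2,x); added nodes (none); added edges (0,1,x); result: nodes: 0:p, 1:p, 2:p edges: (0,1,x)
branch 2 step 1: rule r3; match: 0->1, 1->0; deleted nodes (none); deleted edges (1,0,x); added nodes (none); added edges (0,1,x); result: nodes: 0:p, 1:p, 2:p edges: (0,1,x)
common:
nodes: 0:p, 1:p, 2:p
edges: (0,1,x)


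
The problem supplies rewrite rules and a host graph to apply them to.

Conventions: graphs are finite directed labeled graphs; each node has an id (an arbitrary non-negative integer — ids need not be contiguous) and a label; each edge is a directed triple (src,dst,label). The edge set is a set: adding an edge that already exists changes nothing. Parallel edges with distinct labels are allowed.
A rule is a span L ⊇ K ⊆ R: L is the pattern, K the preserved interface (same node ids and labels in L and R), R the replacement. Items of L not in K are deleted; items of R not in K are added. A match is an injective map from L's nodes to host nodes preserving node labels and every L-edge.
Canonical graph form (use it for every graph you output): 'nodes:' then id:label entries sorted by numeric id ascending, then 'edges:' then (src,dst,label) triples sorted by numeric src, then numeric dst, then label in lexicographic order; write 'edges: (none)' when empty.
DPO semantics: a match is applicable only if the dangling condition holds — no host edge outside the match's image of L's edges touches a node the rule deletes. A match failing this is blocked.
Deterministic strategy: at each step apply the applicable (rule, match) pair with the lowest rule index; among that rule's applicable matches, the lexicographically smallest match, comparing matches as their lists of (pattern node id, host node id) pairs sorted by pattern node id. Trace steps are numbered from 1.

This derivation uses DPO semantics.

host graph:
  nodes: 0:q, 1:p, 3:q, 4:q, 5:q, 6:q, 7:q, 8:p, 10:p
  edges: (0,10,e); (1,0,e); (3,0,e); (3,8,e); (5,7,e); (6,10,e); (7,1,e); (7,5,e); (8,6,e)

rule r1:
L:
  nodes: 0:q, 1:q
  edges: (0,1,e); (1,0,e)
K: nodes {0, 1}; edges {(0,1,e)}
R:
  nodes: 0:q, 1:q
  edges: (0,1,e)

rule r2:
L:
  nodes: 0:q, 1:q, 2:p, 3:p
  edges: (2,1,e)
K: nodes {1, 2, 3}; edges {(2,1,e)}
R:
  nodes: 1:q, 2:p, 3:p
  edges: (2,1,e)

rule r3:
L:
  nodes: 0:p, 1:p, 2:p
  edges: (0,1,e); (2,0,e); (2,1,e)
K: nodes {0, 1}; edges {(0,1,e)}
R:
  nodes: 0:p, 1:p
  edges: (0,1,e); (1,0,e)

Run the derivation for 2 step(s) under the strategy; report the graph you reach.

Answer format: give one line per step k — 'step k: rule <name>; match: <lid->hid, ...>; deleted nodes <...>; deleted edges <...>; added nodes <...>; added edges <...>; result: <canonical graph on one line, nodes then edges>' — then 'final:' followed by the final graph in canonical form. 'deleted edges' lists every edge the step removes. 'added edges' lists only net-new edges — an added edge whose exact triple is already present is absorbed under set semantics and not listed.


step 1: rule r1; match: 0->5, 1->7; deleted nodes (none); deleted edges (7,5,e); added nodes (none); added edges (none); result: nodes: 0:q, 1:p, 3:q, 4:q, 5:q, 6:q, 7:q, 8:p, 10:p edges: (0,10,e); (1,0,e); (3,0,e); (3,8,e); (5,7,e); (6,10,e); (7,1,e); (8,6,e)
step 2: rule r2; match: 0->4, 1->0, 2->1, 3->8; deleted nodes 4; deleted edges (none); added nodes (none); added edges (none); result: nodes: 0:q, 1:p, 3:q, 5:q, 6:q, 7:q, 8:p, 10:p edges: (0,10,e); (1,0,e); (3,0,e); (3,8,e); (5,7,e); (6,10,e); (7,1,e); (8,6,e)
final:
nodes: 0:q, 1:p, 3:q, 5:q, 6:q, 7:q, 8:p, 10:p
edges: (0,10,e); (1,0,e); (3,0,e); (3,8,e); (5,7,e); (6,10,e); (7,1,e); (8,6,e)
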